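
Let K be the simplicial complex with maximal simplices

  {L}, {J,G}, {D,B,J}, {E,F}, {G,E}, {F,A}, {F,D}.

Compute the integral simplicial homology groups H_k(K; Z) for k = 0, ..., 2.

K has 8 vertices, 8 edges, 1 triangle.
rank ∂_0 = 0, rank ∂_1 = 6 ⇒ b_0 = 8 − 0 − 6 = 2; all invariant factors of ∂_1 are 1 so no torsion. So H_0 ≅ Z^2.
rank ∂_1 = 6, rank ∂_2 = 1 ⇒ b_1 = 8 − 6 − 1 = 1; all invariant factors of ∂_2 are 1 so no torsion. So H_1 ≅ Z.
rank ∂_2 = 1, rank ∂_3 = 0 ⇒ b_2 = 1 − 1 − 0 = 0. So H_2 ≅ 0.

H_0 ≅ Z^2,  H_1 ≅ Z,  H_2 = 0.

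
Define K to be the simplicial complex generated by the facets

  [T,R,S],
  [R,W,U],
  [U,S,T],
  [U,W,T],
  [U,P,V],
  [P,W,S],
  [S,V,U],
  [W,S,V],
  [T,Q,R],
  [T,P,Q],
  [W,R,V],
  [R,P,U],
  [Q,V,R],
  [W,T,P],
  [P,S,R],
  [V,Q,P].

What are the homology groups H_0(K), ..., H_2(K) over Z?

Fix the vertex order P < Q < R < S < T < U < V < W and write every simplex with vertices in increasing order. Then dim K = 2 and the simplices of K are:

  0-simplices (8): P, Q, R, S, T, U, V, W
  1-simplices (24): PQ, PR, PS, PT, PU, PV, PW, QR, QT, QV, RS, RT, RU, RV, RW, ST, SU, SV, SW, TU, TW, UV, UW, VW
  2-simplices (16): PQT, PQV, PRS, PRU, PSW, PTW, PUV, QRT, QRV, RST, RUW, RVW, STU, SUV, SVW, TUW

Hence C_0 ≅ Z^8, C_1 ≅ Z^24, C_2 ≅ Z^16.

Boundary ∂_1: C_1 → C_0 sends each edge [p,q] (with p < q) to q − p. For instance
  ∂UW = W − U.
As a 8×24 matrix over Z this has rank 7, with invariant factors (1,1,1,1,1,1,1).

Boundary ∂_2: C_2 → C_1 maps a triangle to the signed sum of its edges. For instance
  ∂PTW = TW − PW + PT,
  ∂SVW = VW − SW + SV.
The 24×16 boundary matrix has rank 15 and Smith normal form diag(1,1,1,1,1,1,1,1,1,1,1,1,1,1,1).

Now H_k = ker ∂_k / im ∂_{k+1}, so:

  H_0: rank C_0 − rank ∂_1 = 8 − 7 = 1, and the invariant factors of ∂_1 are all 1, so H_0 ≅ Z.
  H_1: rank ker ∂_1 − rank ∂_2 = (24 − 7) − 15 = 2, and the invariant factors of ∂_2 are all 1, so H_1 ≅ Z^2.
  H_2: rank ker ∂_2 − rank ∂_3 = (16 − 15) − 0 = 1, and there is no ∂_3, so H_2 ≅ Z.

As a check, the Euler characteristic is 8 − 24 + 16 = 0, which agrees with 1 − 2 + 1 = 0.
(K is a triangulation of the torus T^2.)

H_0 ≅ Z,  H_1 ≅ Z^2,  H_2 ≅ Z.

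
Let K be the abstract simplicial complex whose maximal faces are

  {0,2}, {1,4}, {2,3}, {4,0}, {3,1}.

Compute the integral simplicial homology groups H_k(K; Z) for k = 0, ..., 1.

H_0 = Z,  H_1 = Z.

K has 5 vertices, 5 edges.
rank ∂_0 = 0, rank ∂_1 = 4 ⇒ b_0 = 5 − 0 − 4 = 1; all invariant factors of ∂_1 are 1 so no torsion. So H_0 ≅ Z.
rank ∂_1 = 4, rank ∂_2 = 0 ⇒ b_1 = 5 − 4 − 0 = 1. So H_1 ≅ Z.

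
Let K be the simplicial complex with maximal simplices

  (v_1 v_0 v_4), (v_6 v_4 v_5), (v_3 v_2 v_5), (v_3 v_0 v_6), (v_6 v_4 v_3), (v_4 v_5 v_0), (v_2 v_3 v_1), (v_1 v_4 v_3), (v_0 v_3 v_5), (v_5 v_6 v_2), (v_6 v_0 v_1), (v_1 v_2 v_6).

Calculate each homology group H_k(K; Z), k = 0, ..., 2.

H_0 = Z,  H_1 = Z/2Z,  H_2 = 0.

Order the vertices as v_0 < v_1 < v_2 < v_3 < v_4 < v_5 < v_6. Listing each simplex with vertices in this order, K has dimension 2 with simplices:

  0-simplices (7): [v_0], [v_1], [v_2], [v_3], [v_4], [v_5], [v_6]
  1-simplices (18): (18 of them)
  2-simplices (12): (12 of them)

Hence C_0 ≅ Z^7, C_1 ≅ Z^18, C_2 ≅ Z^12.

The boundary map ∂_1: C_1 → C_0 maps an edge to its endpoints' difference, ∂[p,q] = q − p.
This gives a 7×18 integer matrix of rank 6; reducing to Smith normal form yields diagonal entries (1,1,1,1,1,1).

∂_2: C_2 → C_1 maps a triangle to the signed sum of its edges. For instance
  ∂[v_0,v_3,v_6] = [v_3,v_6] − [v_0,v_6] + [v_0,v_3],
  ∂[v_2,v_3,v_5] = [v_3,v_5] − [v_2,v_5] + [v_2,v_3].
The resulting 18×12 matrix has rank 12, and its Smith normal form has invariant factors (1,1,1,1,1,1,1,1,1,1,1,2).

Reading off H_k = ker ∂_k / im ∂_{k+1}:

  H_0: rank C_0 − rank ∂_1 = 7 − 6 = 1, and the invariant factors of ∂_1 are all 1, so H_0 ≅ Z.
  H_1: rank ker ∂_1 − rank ∂_2 = (18 − 6) − 12 = 0, and ∂_2 has invariant factor 2 > 1, so H_1 ≅ Z/2Z.
  H_2: rank ker ∂_2 − rank ∂_3 = (12 − 12) − 0 = 0, and there is no ∂_3, so H_2 ≅ 0.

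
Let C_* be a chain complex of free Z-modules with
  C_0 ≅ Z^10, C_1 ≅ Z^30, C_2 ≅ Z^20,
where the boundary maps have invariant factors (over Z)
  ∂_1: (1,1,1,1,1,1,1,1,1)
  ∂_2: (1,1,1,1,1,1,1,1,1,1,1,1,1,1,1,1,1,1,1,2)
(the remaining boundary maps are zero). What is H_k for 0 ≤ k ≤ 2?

H_0 ≅ Z,  H_1 ≅ Z ⊕ Z_2,  H_2 = 0.

H_0: b_0 = 10 − 0 − 9 = 1; torsion from ∂_1 factors > 1: none. So H_0 ≅ Z.
H_1: b_1 = 30 − 9 − 20 = 1; torsion from ∂_2 factors > 1: [2]. So H_1 ≅ Z ⊕ Z_2.
H_2: b_2 = 20 − 20 − 0 = 0; torsion from ∂_3 factors > 1: none. So H_2 ≅ 0.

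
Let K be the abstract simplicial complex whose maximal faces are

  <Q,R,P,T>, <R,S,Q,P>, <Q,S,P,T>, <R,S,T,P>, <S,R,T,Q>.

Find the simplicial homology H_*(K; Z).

H_0 ≅ Z,  H_1 = 0,  H_2 = 0,  H_3 ≅ Z.

K has 5 vertices, 10 edges, 10 triangles, 5 3-simplices.
rank ∂_0 = 0, rank ∂_1 = 4 ⇒ b_0 = 5 − 0 − 4 = 1; all invariant factors of ∂_1 are 1 so no torsion. So H_0 = Z.
rank ∂_1 = 4, rank ∂_2 = 6 ⇒ b_1 = 10 − 4 − 6 = 0; all invariant factors of ∂_2 are 1 so no torsion. So H_1 = 0.
rank ∂_2 = 6, rank ∂_3 = 4 ⇒ b_2 = 10 − 6 − 4 = 0; all invariant factors of ∂_3 are 1 so no torsion. So H_2 = 0.
rank ∂_3 = 4, rank ∂_4 = 0 ⇒ b_3 = 5 − 4 − 0 = 1. So H_3 = Z.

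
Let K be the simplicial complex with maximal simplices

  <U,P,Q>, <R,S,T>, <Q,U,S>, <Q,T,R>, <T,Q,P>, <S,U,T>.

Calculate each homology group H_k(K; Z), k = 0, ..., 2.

H_0 = Z,  H_1 = Z,  H_2 = 0.

Take the total order P < Q < R < S < T < U on the vertex set. Then K (dimension 2) consists of the simplices:

  0-simplices (6): P, Q, R, S, T, U
  1-simplices (12): PQ, PT, PU, QR, QS, QT, QU, RS, RT, ST, SU, TU
  2-simplices (6): PQT, PQU, QRT, QSU, RST, STU

giving chain groups C_0 ≅ Z^6, C_1 ≅ Z^12, C_2 ≅ Z^6.

Boundary ∂_1: C_1 → C_0 maps an edge to its endpoints' difference, ∂[p,q] = q − p.
The 6×12 boundary matrix has rank 5 and Smith normal form diag(1,1,1,1,1).

Boundary ∂_2: C_2 → C_1 maps a triangle to the signed sum of its edges. For instance
  ∂PQT = QT − PT + PQ,
  ∂PQU = QU − PU + PQ.
This gives a 12×6 integer matrix of rank 6; reducing to Smith normal form yields diagonal entries (1,1,1,1,1,1).

Now H_k = ker ∂_k / im ∂_{k+1}, so:

  H_0: rank C_0 − rank ∂_1 = 6 − 5 = 1, and the invariant factors of ∂_1 are all 1, so H_0 ≅ Z.
  H_1: rank ker ∂_1 − rank ∂_2 = (12 − 5) − 6 = 1, and the invariant factors of ∂_2 are all 1, so H_1 ≅ Z.
  H_2: rank ker ∂_2 − rank ∂_3 = (6 − 6) − 0 = 0, and there is no ∂_3, so H_2 ≅ 0.

As a check, the Euler characteristic is 6 − 12 + 6 = 0, which agrees with 1 − 1 + 0 = 0.
(K is a triangulation of the cylinder S^1 x I.)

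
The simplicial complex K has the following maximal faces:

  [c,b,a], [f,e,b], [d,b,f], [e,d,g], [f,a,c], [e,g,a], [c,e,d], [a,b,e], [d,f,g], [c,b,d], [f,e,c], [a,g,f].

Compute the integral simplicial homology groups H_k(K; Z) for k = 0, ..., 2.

We work with the vertex ordering a < b < c < d < e < f < g. The simplices of K, each written with vertices in increasing order, are:

  0-simplices (7): a, b, c, d, e, f, g
  1-simplices (18): ab, ac, ae, af, ag, bc, bd, be, bf, cd, ce, cf, de, df, dg, ef, eg, fg
  2-simplices (12): abc, abe, acf, aeg, afg, bcd, bdf, bef, cde, cef, deg, dfg

Hence C_0 ≅ Z^7, C_1 ≅ Z^18, C_2 ≅ Z^12.

Boundary ∂_1: C_1 → C_0 is given by ∂[p,q] = [q] − [p]. For instance
  ∂ae = e − a.
The resulting 7×18 matrix has rank 6, and its Smith normal form has invariant factors (1,1,1,1,1,1).

The boundary map ∂_2: C_2 → C_1 sends each 2-simplex [p,q,r] to [q,r] − [p,r] + [p,q]. For instance
  ∂bcd = cd − bd + bc,
  ∂dfg = fg − dg + df.
The resulting 18×12 matrix has rank 12, and its Smith normal form has invariant factors (1,1,1,1,1,1,1,1,1,1,1,2).

Now H_k = ker ∂_k / im ∂_{k+1}, so:

  H_0: rank C_0 − rank ∂_1 = 7 − 6 = 1, and the invariant factors of ∂_1 are all 1, so H_0 = Z.
  H_1: rank ker ∂_1 − rank ∂_2 = (18 − 6) − 12 = 0, and ∂_2 has invariant factor 2 > 1, so H_1 = Z/2Z.
  H_2: rank ker ∂_2 − rank ∂_3 = (12 − 12) − 0 = 0, and there is no ∂_3, so H_2 = 0.

As a check, the Euler characteristic is 7 − 18 + 12 = 1, which agrees with 1 − 0 + 0 = 1.
(K is a triangulation of the real projective plane RP^2.)

H_0 = Z,  H_1 = Z/2Z,  H_2 = 0.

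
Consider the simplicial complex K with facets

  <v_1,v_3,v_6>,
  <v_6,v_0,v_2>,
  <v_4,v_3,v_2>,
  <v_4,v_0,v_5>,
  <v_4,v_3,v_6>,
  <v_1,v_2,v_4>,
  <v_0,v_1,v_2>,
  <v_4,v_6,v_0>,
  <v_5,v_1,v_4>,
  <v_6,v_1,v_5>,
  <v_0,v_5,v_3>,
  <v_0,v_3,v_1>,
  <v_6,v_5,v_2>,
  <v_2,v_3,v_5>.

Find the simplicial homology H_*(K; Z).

H_0 = Z,  H_1 = Z^2,  H_2 = Z.

Order the vertices as v_0 < v_1 < v_2 < v_3 < v_4 < v_5 < v_6. Listing each simplex with vertices in this order, K has dimension 2 with simplices:

  0-simplices (7): [v_0], [v_1], [v_2], [v_3], [v_4], [v_5], [v_6]
  1-simplices (21): (21 of them)
  2-simplices (14): (14 of them)

Hence C_0 ≅ Z^7, C_1 ≅ Z^21, C_2 ≅ Z^14.

∂_1: C_1 → C_0 sends each edge [p,q] (with p < q) to q − p.
The resulting 7×21 matrix has rank 6, and its Smith normal form has invariant factors (1,1,1,1,1,1).

∂_2: C_2 → C_1 maps a triangle to the signed sum of its edges. For instance
  ∂[v_0,v_3,v_5] = [v_3,v_5] − [v_0,v_5] + [v_0,v_3],
  ∂[v_2,v_3,v_4] = [v_3,v_4] − [v_2,v_4] + [v_2,v_3].
As a 21×14 matrix over Z this has rank 13, with invariant factors (1,1,1,1,1,1,1,1,1,1,1,1,1).

Now H_k = ker ∂_k / im ∂_{k+1}, so:

  H_0: rank C_0 − rank ∂_1 = 7 − 6 = 1, and the invariant factors of ∂_1 are all 1, so H_0 ≅ Z.
  H_1: rank ker ∂_1 − rank ∂_2 = (21 − 6) − 13 = 2, and the invariant factors of ∂_2 are all 1, so H_1 ≅ Z^2.
  H_2: rank ker ∂_2 − rank ∂_3 = (14 − 13) − 0 = 1, and there is no ∂_3, so H_2 ≅ Z.

As a check, the Euler characteristic is 7 − 21 + 14 = 0, which agrees with 1 − 2 + 1 = 0.
(K is a triangulation of the torus T^2.)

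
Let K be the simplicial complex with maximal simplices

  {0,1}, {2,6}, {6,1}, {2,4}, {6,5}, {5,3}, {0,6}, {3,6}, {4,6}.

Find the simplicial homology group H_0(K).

We work with the vertex ordering 0 < 1 < 2 < 3 < 4 < 5 < 6. The simplices of K, each written with vertices in increasing order, are:

  0-simplices (7): [0], [1], [2], [3], [4], [5], [6]
  1-simplices (9): [0,1], [0,6], [1,6], [2,4], [2,6], [3,5], [3,6], [4,6], [5,6]

so the chain groups are C_0 ≅ Z^7, C_1 ≅ Z^9.

∂_1: C_1 → C_0 maps an edge to its endpoints' difference, ∂[p,q] = q − p.
The resulting 7×9 matrix has rank 6, and its Smith normal form has invariant factors (1,1,1,1,1,1).

Now H_k = ker ∂_k / im ∂_{k+1}, so:

  H_0: rank C_0 − rank ∂_1 = 7 − 6 = 1, and the invariant factors of ∂_1 are all 1, so H_0 = Z.

H_0 = Z.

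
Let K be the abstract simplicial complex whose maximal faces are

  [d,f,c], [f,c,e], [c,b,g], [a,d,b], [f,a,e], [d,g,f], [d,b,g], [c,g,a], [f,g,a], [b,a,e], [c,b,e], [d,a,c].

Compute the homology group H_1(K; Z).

H_1 ≅ Z/2.

Take the total order a < b < c < d < e < f < g on the vertex set. Then K (dimension 2) consists of the simplices:

  0-simplices (7): a, b, c, d, e, f, g
  1-simplices (18): ab, ac, ad, ae, af, ag, bc, bd, be, bg, cd, ce, cf, cg, df, dg, ef, fg
  2-simplices (12): abd, abe, acd, acg, aef, afg, bce, bcg, bdg, cdf, cef, dfg

so the chain groups are C_0 ≅ Z^7, C_1 ≅ Z^18, C_2 ≅ Z^12.

∂_1: C_1 → C_0 sends each edge [p,q] (with p < q) to q − p.
The resulting 7×18 matrix has rank 6, and its Smith normal form has invariant factors (1,1,1,1,1,1).

The boundary map ∂_2: C_2 → C_1 sends each 2-simplex [p,q,r] to [q,r] − [p,r] + [p,q]. For instance
  ∂dfg = fg − dg + df,
  ∂bcg = cg − bg + bc.
As a 18×12 matrix over Z this has rank 12, with invariant factors (1,1,1,1,1,1,1,1,1,1,1,2).

Now H_k = ker ∂_k / im ∂_{k+1}, so:

  H_1: rank ker ∂_1 − rank ∂_2 = (18 − 6) − 12 = 0, and ∂_2 has invariant factor 2 > 1, so H_1 ≅ Z/2.

(K is a triangulation of the real projective plane RP^2.)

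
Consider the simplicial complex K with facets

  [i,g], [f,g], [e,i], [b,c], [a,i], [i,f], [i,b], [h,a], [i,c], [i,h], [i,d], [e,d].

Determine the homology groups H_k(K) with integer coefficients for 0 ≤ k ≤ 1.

H_0 ≅ Z,  H_1 ≅ Z^4.

Fix the vertex order a < b < c < d < e < f < g < h < i and write every simplex with vertices in increasing order. Then dim K = 1 and the simplices of K are:

  0-simplices (9): a, b, c, d, e, f, g, h, i
  1-simplices (12): ah, ai, bc, bi, ci, de, di, ei, fg, fi, gi, hi

so the chain groups are C_0 ≅ Z^9, C_1 ≅ Z^12.

The boundary map ∂_1: C_1 → C_0 maps an edge to its endpoints' difference, ∂[p,q] = q − p. For instance
  ∂gi = i − g.
As a 9×12 matrix over Z this has rank 8, with invariant factors (1,1,1,1,1,1,1,1).

Now H_k = ker ∂_k / im ∂_{k+1}, so:

  H_0: rank C_0 − rank ∂_1 = 9 − 8 = 1, and the invariant factors of ∂_1 are all 1, so H_0 ≅ Z.
  H_1: rank ker ∂_1 − rank ∂_2 = (12 − 8) − 0 = 4, and there is no ∂_2, so H_1 ≅ Z^4.

As a check, the Euler characteristic is 9 − 12 = -3, which agrees with 1 − 4 = -3.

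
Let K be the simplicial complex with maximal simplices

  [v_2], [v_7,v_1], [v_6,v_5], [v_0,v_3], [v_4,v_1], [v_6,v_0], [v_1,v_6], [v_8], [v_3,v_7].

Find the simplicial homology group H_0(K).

We work with the vertex ordering v_0 < v_1 < v_2 < v_3 < v_4 < v_5 < v_6 < v_7 < v_8. The simplices of K, each written with vertices in increasing order, are:

  0-simplices (9): [v_0], [v_1], [v_2], [v_3], [v_4], [v_5], [v_6], [v_7], [v_8]
  1-simplices (7): [v_0,v_3], [v_0,v_6], [v_1,v_4], [v_1,v_6], [v_1,v_7], [v_3,v_7], [v_5,v_6]

giving chain groups C_0 ≅ Z^9, C_1 ≅ Z^7.

∂_1: C_1 → C_0 maps an edge to its endpoints' difference, ∂[p,q] = q − p. For instance
  ∂[v_1,v_6] = [v_6] − [v_1].
The 9×7 boundary matrix has rank 6 and Smith normal form diag(1,1,1,1,1,1).

Computing H_k = (kernel of ∂_k) / (image of ∂_{k+1}):

  H_0: rank C_0 − rank ∂_1 = 9 − 6 = 3, and the invariant factors of ∂_1 are all 1, so H_0 = Z^3.

H_0 = Z^3.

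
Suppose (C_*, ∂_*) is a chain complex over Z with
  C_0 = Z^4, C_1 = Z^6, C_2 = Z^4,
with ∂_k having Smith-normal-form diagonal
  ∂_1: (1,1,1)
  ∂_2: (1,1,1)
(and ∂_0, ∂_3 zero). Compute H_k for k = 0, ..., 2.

H_0: b_0 = 4 − 0 − 3 = 1; torsion from ∂_1 factors > 1: none. So H_0 = Z.
H_1: b_1 = 6 − 3 − 3 = 0; torsion from ∂_2 factors > 1: none. So H_1 = 0.
H_2: b_2 = 4 − 3 − 0 = 1; torsion from ∂_3 factors > 1: none. So H_2 = Z.

H_0 = Z,  H_1 = 0,  H_2 = Z.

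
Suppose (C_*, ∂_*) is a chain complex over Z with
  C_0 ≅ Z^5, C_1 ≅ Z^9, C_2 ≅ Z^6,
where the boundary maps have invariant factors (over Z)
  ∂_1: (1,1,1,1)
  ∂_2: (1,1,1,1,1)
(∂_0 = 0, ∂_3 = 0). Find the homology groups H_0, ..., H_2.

H_0: b_0 = 5 − 0 − 4 = 1; torsion from ∂_1 factors > 1: none. So H_0 ≅ Z.
H_1: b_1 = 9 − 4 − 5 = 0; torsion from ∂_2 factors > 1: none. So H_1 ≅ 0.
H_2: b_2 = 6 − 5 − 0 = 1; torsion from ∂_3 factors > 1: none. So H_2 ≅ Z.

H_0 ≅ Z,  H_1 = 0,  H_2 ≅ Z.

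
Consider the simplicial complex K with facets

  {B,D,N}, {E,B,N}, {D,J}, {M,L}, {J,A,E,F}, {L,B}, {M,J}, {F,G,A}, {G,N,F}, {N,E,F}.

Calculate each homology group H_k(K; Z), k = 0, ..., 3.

H_0 = Z,  H_1 = Z^2,  H_2 = 0,  H_3 = 0.

Order the vertices as A < B < D < E < F < G < J < L < M < N. Listing each simplex with vertices in this order, K has dimension 3 with simplices:

  0-simplices (10): A, B, D, E, F, G, J, L, M, N
  1-simplices (19): AE, AF, AG, AJ, BD, BE, BL, BN, DJ, DN, EF, EJ, EN, FG, FJ, FN, GN, JM, LM
  2-simplices (9): AEF, AEJ, AFG, AFJ, BDN, BEN, EFJ, EFN, FGN
  3-simplices (1): AEFJ

giving chain groups C_0 ≅ Z^10, C_1 ≅ Z^19, C_2 ≅ Z^9, C_3 ≅ Z^1.

The boundary map ∂_1: C_1 → C_0 is given by ∂[p,q] = [q] − [p]. For instance
  ∂BE = E − B.
The 10×19 boundary matrix has rank 9 and Smith normal form diag(1,1,1,1,1,1,1,1,1).

∂_2: C_2 → C_1 sends each 2-simplex [p,q,r] to [q,r] − [p,r] + [p,q]. For instance
  ∂AFJ = FJ − AJ + AF,
  ∂AEF = EF − AF + AE.
This gives a 19×9 integer matrix of rank 8; reducing to Smith normal form yields diagonal entries (1,1,1,1,1,1,1,1).

∂_3: C_3 → C_2 sends each 3-simplex σ to the alternating sum Σ_i (−1)^i (σ with its i-th vertex removed). For instance
  ∂AEFJ = EFJ − AFJ + AEJ − AEF.
As a 9×1 matrix over Z this has rank 1, with invariant factors (1).

From H_k ≅ ker(∂_k) / im(∂_{k+1}) we obtain:

  H_0: rank C_0 − rank ∂_1 = 10 − 9 = 1, and the invariant factors of ∂_1 are all 1, so H_0 ≅ Z.
  H_1: rank ker ∂_1 − rank ∂_2 = (19 − 9) − 8 = 2, and the invariant factors of ∂_2 are all 1, so H_1 ≅ Z^2.
  H_2: rank ker ∂_2 − rank ∂_3 = (9 − 8) − 1 = 0, and the invariant factors of ∂_3 are all 1, so H_2 ≅ 0.
  H_3: rank ker ∂_3 − rank ∂_4 = (1 − 1) − 0 = 0, and there is no ∂_4, so H_3 ≅ 0.

As a check, the Euler characteristic is 10 − 19 + 9 − 1 = -1, which agrees with 1 − 2 + 0 − 0 = -1.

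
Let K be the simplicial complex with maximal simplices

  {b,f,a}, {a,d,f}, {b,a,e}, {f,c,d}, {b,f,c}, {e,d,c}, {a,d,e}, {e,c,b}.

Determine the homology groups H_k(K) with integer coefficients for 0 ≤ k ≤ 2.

H_0 ≅ Z,  H_1 = 0,  H_2 ≅ Z.

Fix the vertex order a < b < c < d < e < f and write every simplex with vertices in increasing order. Then dim K = 2 and the simplices of K are:

  0-simplices (6): a, b, c, d, e, f
  1-simplices (12): ab, ad, ae, af, bc, be, bf, cd, ce, cf, de, df
  2-simplices (8): abe, abf, ade, adf, bce, bcf, cde, cdf

so the chain groups are C_0 ≅ Z^6, C_1 ≅ Z^12, C_2 ≅ Z^8.

∂_1: C_1 → C_0 is given by ∂[p,q] = [q] − [p]. For instance
  ∂be = e − b.
The resulting 6×12 matrix has rank 5, and its Smith normal form has invariant factors (1,1,1,1,1).

The boundary map ∂_2: C_2 → C_1 sends each 2-simplex [p,q,r] to [q,r] − [p,r] + [p,q]. For instance
  ∂abf = bf − af + ab,
  ∂cde = de − ce + cd.
The 12×8 boundary matrix has rank 7 and Smith normal form diag(1,1,1,1,1,1,1).

Computing H_k = (kernel of ∂_k) / (image of ∂_{k+1}):

  H_0: rank C_0 − rank ∂_1 = 6 − 5 = 1, and the invariant factors of ∂_1 are all 1, so H_0 = Z.
  H_1: rank ker ∂_1 − rank ∂_2 = (12 − 5) − 7 = 0, and the invariant factors of ∂_2 are all 1, so H_1 = 0.
  H_2: rank ker ∂_2 − rank ∂_3 = (8 − 7) − 0 = 1, and there is no ∂_3, so H_2 = Z.

(K is a triangulation of the 2-sphere S^2.)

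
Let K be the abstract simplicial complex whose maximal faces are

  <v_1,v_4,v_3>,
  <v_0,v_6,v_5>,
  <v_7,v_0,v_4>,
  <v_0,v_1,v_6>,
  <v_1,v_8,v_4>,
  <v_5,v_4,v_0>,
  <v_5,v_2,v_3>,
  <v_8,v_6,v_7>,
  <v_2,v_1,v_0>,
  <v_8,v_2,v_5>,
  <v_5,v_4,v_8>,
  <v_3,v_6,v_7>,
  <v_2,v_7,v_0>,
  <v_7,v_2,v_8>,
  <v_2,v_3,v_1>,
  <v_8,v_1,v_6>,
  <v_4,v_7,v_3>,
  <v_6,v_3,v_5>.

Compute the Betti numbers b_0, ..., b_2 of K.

b_0 = 1, b_1 = 2, b_2 = 1.

Take the total order v_0 < v_1 < v_2 < v_3 < v_4 < v_5 < v_6 < v_7 < v_8 on the vertex set. Then K (dimension 2) consists of the simplices:

  0-simplices (9): [v_0], [v_1], [v_2], [v_3], [v_4], [v_5], [v_6], [v_7], [v_8]
  1-simplices (27): (27 of them)
  2-simplices (18): (18 of them)

giving chain groups C_0 ≅ Z^9, C_1 ≅ Z^27, C_2 ≅ Z^18.

Boundary ∂_1: C_1 → C_0 sends each edge [p,q] (with p < q) to q − p. For instance
  ∂[v_4,v_7] = [v_7] − [v_4].
The resulting 9×27 matrix has rank 8, and its Smith normal form has invariant factors (1,1,1,1,1,1,1,1).

The boundary map ∂_2: C_2 → C_1 sends each 2-simplex [p,q,r] to [q,r] − [p,r] + [p,q]. For instance
  ∂[v_0,v_4,v_7] = [v_4,v_7] − [v_0,v_7] + [v_0,v_4],
  ∂[v_3,v_4,v_7] = [v_4,v_7] − [v_3,v_7] + [v_3,v_4].
The resulting 27×18 matrix has rank 17, and its Smith normal form has invariant factors (1,1,1,1,1,1,1,1,1,1,1,1,1,1,1,1,1).

Reading off H_k = ker ∂_k / im ∂_{k+1}:

  H_0: rank C_0 − rank ∂_1 = 9 − 8 = 1, and the invariant factors of ∂_1 are all 1, so H_0 ≅ Z.
  H_1: rank ker ∂_1 − rank ∂_2 = (27 − 8) − 17 = 2, and the invariant factors of ∂_2 are all 1, so H_1 ≅ Z^2.
  H_2: rank ker ∂_2 − rank ∂_3 = (18 − 17) − 0 = 1, and there is no ∂_3, so H_2 ≅ Z.

As a check, the Euler characteristic is 9 − 27 + 18 = 0, which agrees with 1 − 2 + 1 = 0.

Hence the Betti numbers are b_0 = 1, b_1 = 2, b_2 = 1.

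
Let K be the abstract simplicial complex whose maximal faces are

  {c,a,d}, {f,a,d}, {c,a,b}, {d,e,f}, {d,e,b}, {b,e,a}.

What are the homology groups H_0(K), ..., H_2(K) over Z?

K has 6 vertices, 12 edges, 6 triangles.
rank ∂_0 = 0, rank ∂_1 = 5 ⇒ b_0 = 6 − 0 − 5 = 1; all invariant factors of ∂_1 are 1 so no torsion. So H_0 = Z.
rank ∂_1 = 5, rank ∂_2 = 6 ⇒ b_1 = 12 − 5 − 6 = 1; all invariant factors of ∂_2 are 1 so no torsion. So H_1 = Z.
rank ∂_2 = 6, rank ∂_3 = 0 ⇒ b_2 = 6 − 6 − 0 = 0. So H_2 = 0.

H_0 ≅ Z,  H_1 ≅ Z,  H_2 = 0.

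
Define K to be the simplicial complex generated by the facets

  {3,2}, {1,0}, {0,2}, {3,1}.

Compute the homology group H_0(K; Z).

H_0 ≅ Z.

Order the vertices as 0 < 1 < 2 < 3. Listing each simplex with vertices in this order, K has dimension 1 with simplices:

  0-simplices (4): [0], [1], [2], [3]
  1-simplices (4): [0,1], [0,2], [1,3], [2,3]

giving chain groups C_0 ≅ Z^4, C_1 ≅ Z^4.

∂_1: C_1 → C_0 sends each edge [p,q] (with p < q) to q − p.
As a 4×4 matrix over Z this has rank 3, with invariant factors (1,1,1).

Now H_k = ker ∂_k / im ∂_{k+1}, so:

  H_0: rank C_0 − rank ∂_1 = 4 − 3 = 1, and the invariant factors of ∂_1 are all 1, so H_0 ≅ Z.

(K is a triangulation of the circle S^1.)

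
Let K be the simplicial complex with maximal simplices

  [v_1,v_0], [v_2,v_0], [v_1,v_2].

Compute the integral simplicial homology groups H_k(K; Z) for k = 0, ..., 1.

Order the vertices as v_0 < v_1 < v_2. Listing each simplex with vertices in this order, K has dimension 1 with simplices:

  0-simplices (3): [v_0], [v_1], [v_2]
  1-simplices (3): [v_0,v_1], [v_0,v_2], [v_1,v_2]

so the chain groups are C_0 ≅ Z^3, C_1 ≅ Z^3.

Boundary ∂_1: C_1 → C_0 maps an edge to its endpoints' difference, ∂[p,q] = q − p.
This gives a 3×3 integer matrix of rank 2; reducing to Smith normal form yields diagonal entries (1,1).

Computing H_k = (kernel of ∂_k) / (image of ∂_{k+1}):

  H_0: rank C_0 − rank ∂_1 = 3 − 2 = 1, and the invariant factors of ∂_1 are all 1, so H_0 = Z.
  H_1: rank ker ∂_1 − rank ∂_2 = (3 − 2) − 0 = 1, and there is no ∂_2, so H_1 = Z.

(K is a triangulation of the circle S^1.)

H_0 ≅ Z,  H_1 ≅ Z.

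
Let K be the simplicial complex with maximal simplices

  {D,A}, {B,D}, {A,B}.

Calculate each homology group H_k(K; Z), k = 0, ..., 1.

H_0 = Z,  H_1 = Z.

Order the vertices as A < B < D. Listing each simplex with vertices in this order, K has dimension 1 with simplices:

  0-simplices (3): A, B, D
  1-simplices (3): AB, AD, BD

giving chain groups C_0 ≅ Z^3, C_1 ≅ Z^3.

∂_1: C_1 → C_0 is given by ∂[p,q] = [q] − [p]. For instance
  ∂BD = D − B.
The resulting 3×3 matrix has rank 2, and its Smith normal form has invariant factors (1,1).

Reading off H_k = ker ∂_k / im ∂_{k+1}:

  H_0: rank C_0 − rank ∂_1 = 3 − 2 = 1, and the invariant factors of ∂_1 are all 1, so H_0 ≅ Z.
  H_1: rank ker ∂_1 − rank ∂_2 = (3 − 2) − 0 = 1, and there is no ∂_2, so H_1 ≅ Z.

As a check, the Euler characteristic is 3 − 3 = 0, which agrees with 1 − 1 = 0.
(K is a triangulation of the circle S^1.)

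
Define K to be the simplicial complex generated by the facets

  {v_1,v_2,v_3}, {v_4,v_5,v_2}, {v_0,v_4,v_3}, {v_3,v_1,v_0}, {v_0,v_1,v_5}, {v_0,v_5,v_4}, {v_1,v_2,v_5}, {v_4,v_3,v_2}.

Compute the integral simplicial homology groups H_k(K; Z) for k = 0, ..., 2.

H_0 ≅ Z,  H_1 = 0,  H_2 ≅ Z.

Order the vertices as v_0 < v_1 < v_2 < v_3 < v_4 < v_5. Listing each simplex with vertices in this order, K has dimension 2 with simplices:

  0-simplices (6): [v_0], [v_1], [v_2], [v_3], [v_4], [v_5]
  1-simplices (12): [v_0,v_1], [v_0,v_3], [v_0,v_4], [v_0,v_5], [v_1,v_2], [v_1,v_3], [v_1,v_5], [v_2,v_3], [v_2,v_4], [v_2,v_5], [v_3,v_4], [v_4,v_5]
  2-simplices (8): [v_0,v_1,v_3], [v_0,v_1,v_5], [v_0,v_3,v_4], [v_0,v_4,v_5], [v_1,v_2,v_3], [v_1,v_2,v_5], [v_2,v_3,v_4], [v_2,v_4,v_5]

Hence C_0 ≅ Z^6, C_1 ≅ Z^12, C_2 ≅ Z^8.

Boundary ∂_1: C_1 → C_0 sends each edge [p,q] (with p < q) to q − p. For instance
  ∂[v_2,v_5] = [v_5] − [v_2].
The resulting 6×12 matrix has rank 5, and its Smith normal form has invariant factors (1,1,1,1,1).

Boundary ∂_2: C_2 → C_1 maps a triangle to the signed sum of its edges. For instance
  ∂[v_2,v_4,v_5] = [v_4,v_5] − [v_2,v_5] + [v_2,v_4],
  ∂[v_0,v_1,v_3] = [v_1,v_3] − [v_0,v_3] + [v_0,v_1].
The resulting 12×8 matrix has rank 7, and its Smith normal form has invariant factors (1,1,1,1,1,1,1).

Reading off H_k = ker ∂_k / im ∂_{k+1}:

  H_0: rank C_0 − rank ∂_1 = 6 − 5 = 1, and the invariant factors of ∂_1 are all 1, so H_0 = Z.
  H_1: rank ker ∂_1 − rank ∂_2 = (12 − 5) − 7 = 0, and the invariant factors of ∂_2 are all 1, so H_1 = 0.
  H_2: rank ker ∂_2 − rank ∂_3 = (8 − 7) − 0 = 1, and there is no ∂_3, so H_2 = Z.

As a check, the Euler characteristic is 6 − 12 + 8 = 2, which agrees with 1 − 0 + 1 = 2.
(K is a triangulation of the 2-sphere S^2.)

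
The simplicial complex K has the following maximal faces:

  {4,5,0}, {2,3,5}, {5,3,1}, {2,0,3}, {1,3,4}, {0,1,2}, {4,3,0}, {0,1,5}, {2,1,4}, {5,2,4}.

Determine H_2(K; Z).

H_2 ≅ 0.

Fix the vertex order 0 < 1 < 2 < 3 < 4 < 5 and write every simplex with vertices in increasing order. Then dim K = 2 and the simplices of K are:

  0-simplices (6): [0], [1], [2], [3], [4], [5]
  1-simplices (15): [0,1], [0,2], [0,3], [0,4], [0,5], [1,2], [1,3], [1,4], [1,5], [2,3], [2,4], [2,5], [3,4], [3,5], [4,5]
  2-simplices (10): [0,1,2], [0,1,5], [0,2,3], [0,3,4], [0,4,5], [1,2,4], [1,3,4], [1,3,5], [2,3,5], [2,4,5]

so the chain groups are C_0 ≅ Z^6, C_1 ≅ Z^15, C_2 ≅ Z^10.

∂_1: C_1 → C_0 sends each edge [p,q] (with p < q) to q − p. For instance
  ∂[3,4] = [4] − [3].
The resulting 6×15 matrix has rank 5, and its Smith normal form has invariant factors (1,1,1,1,1).

Boundary ∂_2: C_2 → C_1 sends each 2-simplex [p,q,r] to [q,r] − [p,r] + [p,q]. For instance
  ∂[1,3,5] = [3,5] − [1,5] + [1,3],
  ∂[0,1,5] = [1,5] − [0,5] + [0,1].
The resulting 15×10 matrix has rank 10, and its Smith normal form has invariant factors (1,1,1,1,1,1,1,1,1,2).

Reading off H_k = ker ∂_k / im ∂_{k+1}:

  H_2: rank ker ∂_2 − rank ∂_3 = (10 − 10) − 0 = 0, and there is no ∂_3, so H_2 = 0.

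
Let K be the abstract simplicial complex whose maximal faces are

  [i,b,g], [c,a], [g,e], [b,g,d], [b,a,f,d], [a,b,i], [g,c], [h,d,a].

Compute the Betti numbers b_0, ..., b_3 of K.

b_0 = 1, b_1 = 1, b_2 = 0, b_3 = 0.

Order the vertices as a < b < c < d < e < f < g < h < i. Listing each simplex with vertices in this order, K has dimension 3 with simplices:

  0-simplices (9): a, b, c, d, e, f, g, h, i
  1-simplices (16): ab, ac, ad, af, ah, ai, bd, bf, bg, bi, cg, df, dg, dh, eg, gi
  2-simplices (8): abd, abf, abi, adf, adh, bdf, bdg, bgi
  3-simplices (1): abdf

Hence C_0 ≅ Z^9, C_1 ≅ Z^16, C_2 ≅ Z^8, C_3 ≅ Z^1.

∂_1: C_1 → C_0 maps an edge to its endpoints' difference, ∂[p,q] = q − p. For instance
  ∂eg = g − e.
This gives a 9×16 integer matrix of rank 8; reducing to Smith normal form yields diagonal entries (1,1,1,1,1,1,1,1).

∂_2: C_2 → C_1 maps a triangle to the signed sum of its edges. For instance
  ∂adh = dh − ah + ad,
  ∂abd = bd − ad + ab.
This gives a 16×8 integer matrix of rank 7; reducing to Smith normal form yields diagonal entries (1,1,1,1,1,1,1).

∂_3: C_3 → C_2 sends each 3-simplex σ to the alternating sum Σ_i (−1)^i (σ with its i-th vertex removed). For instance
  ∂abdf = bdf − adf + abf − abd.
This gives a 8×1 integer matrix of rank 1; reducing to Smith normal form yields diagonal entries (1).

Computing H_k = (kernel of ∂_k) / (image of ∂_{k+1}):

  H_0: rank C_0 − rank ∂_1 = 9 − 8 = 1, and the invariant factors of ∂_1 are all 1, so H_0 ≅ Z.
  H_1: rank ker ∂_1 − rank ∂_2 = (16 − 8) − 7 = 1, and the invariant factors of ∂_2 are all 1, so H_1 ≅ Z.
  H_2: rank ker ∂_2 − rank ∂_3 = (8 − 7) − 1 = 0, and the invariant factors of ∂_3 are all 1, so H_2 ≅ 0.
  H_3: rank ker ∂_3 − rank ∂_4 = (1 − 1) − 0 = 0, and there is no ∂_4, so H_3 ≅ 0.

Hence the Betti numbers are b_0 = 1, b_1 = 1, b_2 = 0, b_3 = 0.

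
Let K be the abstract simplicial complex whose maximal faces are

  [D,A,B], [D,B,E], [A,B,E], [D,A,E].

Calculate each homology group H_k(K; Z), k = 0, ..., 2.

Take the total order A < B < D < E on the vertex set. Then K (dimension 2) consists of the simplices:

  0-simplices (4): A, B, D, E
  1-simplices (6): AB, AD, AE, BD, BE, DE
  2-simplices (4): ABD, ABE, ADE, BDE

giving chain groups C_0 ≅ Z^4, C_1 ≅ Z^6, C_2 ≅ Z^4.

Boundary ∂_1: C_1 → C_0 is given by ∂[p,q] = [q] − [p]. For instance
  ∂BD = D − B.
The resulting 4×6 matrix has rank 3, and its Smith normal form has invariant factors (1,1,1).

∂_2: C_2 → C_1 sends each 2-simplex [p,q,r] to [q,r] − [p,r] + [p,q]. For instance
  ∂ADE = DE − AE + AD,
  ∂ABE = BE − AE + AB.
As a 6×4 matrix over Z this has rank 3, with invariant factors (1,1,1).

From H_k ≅ ker(∂_k) / im(∂_{k+1}) we obtain:

  H_0: rank C_0 − rank ∂_1 = 4 − 3 = 1, and the invariant factors of ∂_1 are all 1, so H_0 ≅ Z.
  H_1: rank ker ∂_1 − rank ∂_2 = (6 − 3) − 3 = 0, and the invariant factors of ∂_2 are all 1, so H_1 ≅ 0.
  H_2: rank ker ∂_2 − rank ∂_3 = (4 − 3) − 0 = 1, and there is no ∂_3, so H_2 ≅ Z.

As a check, the Euler characteristic is 4 − 6 + 4 = 2, which agrees with 1 − 0 + 1 = 2.
(K is a triangulation of the 2-sphere S^2.)

H_0 ≅ Z,  H_1 = 0,  H_2 ≅ Z.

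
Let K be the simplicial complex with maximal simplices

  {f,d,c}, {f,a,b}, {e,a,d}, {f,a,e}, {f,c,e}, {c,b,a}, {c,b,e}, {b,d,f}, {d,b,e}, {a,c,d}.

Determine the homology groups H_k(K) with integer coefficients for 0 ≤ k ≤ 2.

H_0 ≅ Z,  H_1 ≅ Z/2,  H_2 = 0.

K has 6 vertices, 15 edges, 10 triangles.
rank ∂_0 = 0, rank ∂_1 = 5 ⇒ b_0 = 6 − 0 − 5 = 1; all invariant factors of ∂_1 are 1 so no torsion. So H_0 ≅ Z.
rank ∂_1 = 5, rank ∂_2 = 10 ⇒ b_1 = 15 − 5 − 10 = 0; ∂_2 has invariant factor(s) [2] giving torsion. So H_1 ≅ Z/2.
rank ∂_2 = 10, rank ∂_3 = 0 ⇒ b_2 = 10 − 10 − 0 = 0. So H_2 ≅ 0.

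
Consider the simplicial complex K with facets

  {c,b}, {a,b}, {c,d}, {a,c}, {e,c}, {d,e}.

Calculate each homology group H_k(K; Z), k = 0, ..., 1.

H_0 ≅ Z,  H_1 ≅ Z^2.

Order the vertices as a < b < c < d < e. Listing each simplex with vertices in this order, K has dimension 1 with simplices:

  0-simplices (5): a, b, c, d, e
  1-simplices (6): ab, ac, bc, cd, ce, de

giving chain groups C_0 ≅ Z^5, C_1 ≅ Z^6.

The boundary map ∂_1: C_1 → C_0 sends each edge [p,q] (with p < q) to q − p.
This gives a 5×6 integer matrix of rank 4; reducing to Smith normal form yields diagonal entries (1,1,1,1).

Reading off H_k = ker ∂_k / im ∂_{k+1}:

  H_0: rank C_0 − rank ∂_1 = 5 − 4 = 1, and the invariant factors of ∂_1 are all 1, so H_0 ≅ Z.
  H_1: rank ker ∂_1 − rank ∂_2 = (6 − 4) − 0 = 2, and there is no ∂_2, so H_1 ≅ Z^2.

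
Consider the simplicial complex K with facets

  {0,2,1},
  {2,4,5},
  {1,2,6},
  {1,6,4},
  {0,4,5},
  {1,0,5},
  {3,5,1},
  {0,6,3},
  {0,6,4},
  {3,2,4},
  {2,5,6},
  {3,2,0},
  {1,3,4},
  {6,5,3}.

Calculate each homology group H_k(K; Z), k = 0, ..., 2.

H_0 = Z,  H_1 = Z^2,  H_2 = Z.

Order the vertices as 0 < 1 < 2 < 3 < 4 < 5 < 6. Listing each simplex with vertices in this order, K has dimension 2 with simplices:

  0-simplices (7): [0], [1], [2], [3], [4], [5], [6]
  1-simplices (21): [0,1], [0,2], [0,3], [0,4], [0,5], [0,6], [1,2], [1,3], [1,4], [1,5], [1,6], [2,3], [2,4], [2,5], [2,6], [3,4], [3,5], [3,6], [4,5], [4,6], [5,6]
  2-simplices (14): [0,1,2], [0,1,5], [0,2,3], [0,3,6], [0,4,5], [0,4,6], [1,2,6], [1,3,4], [1,3,5], [1,4,6], [2,3,4], [2,4,5], [2,5,6], [3,5,6]

giving chain groups C_0 ≅ Z^7, C_1 ≅ Z^21, C_2 ≅ Z^14.

∂_1: C_1 → C_0 is given by ∂[p,q] = [q] − [p].
The 7×21 boundary matrix has rank 6 and Smith normal form diag(1,1,1,1,1,1).

∂_2: C_2 → C_1 sends each 2-simplex [p,q,r] to [q,r] − [p,r] + [p,q]. For instance
  ∂[0,1,5] = [1,5] − [0,5] + [0,1],
  ∂[0,4,5] = [4,5] − [0,5] + [0,4].
The 21×14 boundary matrix has rank 13 and Smith normal form diag(1,1,1,1,1,1,1,1,1,1,1,1,1).

Reading off H_k = ker ∂_k / im ∂_{k+1}:

  H_0: rank C_0 − rank ∂_1 = 7 − 6 = 1, and the invariant factors of ∂_1 are all 1, so H_0 = Z.
  H_1: rank ker ∂_1 − rank ∂_2 = (21 − 6) − 13 = 2, and the invariant factors of ∂_2 are all 1, so H_1 = Z^2.
  H_2: rank ker ∂_2 − rank ∂_3 = (14 − 13) − 0 = 1, and there is no ∂_3, so H_2 = Z.

As a check, the Euler characteristic is 7 − 21 + 14 = 0, which agrees with 1 − 2 + 1 = 0.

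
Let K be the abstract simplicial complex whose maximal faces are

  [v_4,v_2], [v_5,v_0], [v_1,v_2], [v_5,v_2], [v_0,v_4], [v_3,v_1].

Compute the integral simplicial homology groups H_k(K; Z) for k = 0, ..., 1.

H_0 = Z,  H_1 = Z.

Order the vertices as v_0 < v_1 < v_2 < v_3 < v_4 < v_5. Listing each simplex with vertices in this order, K has dimension 1 with simplices:

  0-simplices (6): [v_0], [v_1], [v_2], [v_3], [v_4], [v_5]
  1-simplices (6): [v_0,v_4], [v_0,v_5], [v_1,v_2], [v_1,v_3], [v_2,v_4], [v_2,v_5]

Hence C_0 ≅ Z^6, C_1 ≅ Z^6.

The boundary map ∂_1: C_1 → C_0 maps an edge to its endpoints' difference, ∂[p,q] = q − p. For instance
  ∂[v_2,v_5] = [v_5] − [v_2].
The 6×6 boundary matrix has rank 5 and Smith normal form diag(1,1,1,1,1).

Computing H_k = (kernel of ∂_k) / (image of ∂_{k+1}):

  H_0: rank C_0 − rank ∂_1 = 6 − 5 = 1, and the invariant factors of ∂_1 are all 1, so H_0 = Z.
  H_1: rank ker ∂_1 − rank ∂_2 = (6 − 5) − 0 = 1, and there is no ∂_2, so H_1 = Z.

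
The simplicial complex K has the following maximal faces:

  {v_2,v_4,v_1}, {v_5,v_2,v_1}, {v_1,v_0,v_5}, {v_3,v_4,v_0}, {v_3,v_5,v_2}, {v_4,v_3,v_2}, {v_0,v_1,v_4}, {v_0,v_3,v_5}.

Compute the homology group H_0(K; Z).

Order the vertices as v_0 < v_1 < v_2 < v_3 < v_4 < v_5. Listing each simplex with vertices in this order, K has dimension 2 with simplices:

  0-simplices (6): [v_0], [v_1], [v_2], [v_3], [v_4], [v_5]
  1-simplices (12): [v_0,v_1], [v_0,v_3], [v_0,v_4], [v_0,v_5], [v_1,v_2], [v_1,v_4], [v_1,v_5], [v_2,v_3], [v_2,v_4], [v_2,v_5], [v_3,v_4], [v_3,v_5]
  2-simplices (8): [v_0,v_1,v_4], [v_0,v_1,v_5], [v_0,v_3,v_4], [v_0,v_3,v_5], [v_1,v_2,v_4], [v_1,v_2,v_5], [v_2,v_3,v_4], [v_2,v_3,v_5]

so the chain groups are C_0 ≅ Z^6, C_1 ≅ Z^12, C_2 ≅ Z^8.

∂_1: C_1 → C_0 is given by ∂[p,q] = [q] − [p].
The 6×12 boundary matrix has rank 5 and Smith normal form diag(1,1,1,1,1).

∂_2: C_2 → C_1 sends each 2-simplex [p,q,r] to [q,r] − [p,r] + [p,q]. For instance
  ∂[v_0,v_1,v_4] = [v_1,v_4] − [v_0,v_4] + [v_0,v_1],
  ∂[v_0,v_1,v_5] = [v_1,v_5] − [v_0,v_5] + [v_0,v_1].
As a 12×8 matrix over Z this has rank 7, with invariant factors (1,1,1,1,1,1,1).

Now H_k = ker ∂_k / im ∂_{k+1}, so:

  H_0: rank C_0 − rank ∂_1 = 6 − 5 = 1, and the invariant factors of ∂_1 are all 1, so H_0 = Z.

H_0 = Z.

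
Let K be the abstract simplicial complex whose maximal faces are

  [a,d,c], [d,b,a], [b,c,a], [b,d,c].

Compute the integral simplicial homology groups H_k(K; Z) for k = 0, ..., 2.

H_0 ≅ Z,  H_1 = 0,  H_2 ≅ Z.

Fix the vertex order a < b < c < d and write every simplex with vertices in increasing order. Then dim K = 2 and the simplices of K are:

  0-simplices (4): a, b, c, d
  1-simplices (6): ab, ac, ad, bc, bd, cd
  2-simplices (4): abc, abd, acd, bcd

so the chain groups are C_0 ≅ Z^4, C_1 ≅ Z^6, C_2 ≅ Z^4.

∂_1: C_1 → C_0 maps an edge to its endpoints' difference, ∂[p,q] = q − p. For instance
  ∂bd = d − b.
The resulting 4×6 matrix has rank 3, and its Smith normal form has invariant factors (1,1,1).

The boundary map ∂_2: C_2 → C_1 sends each 2-simplex [p,q,r] to [q,r] − [p,r] + [p,q]. For instance
  ∂abd = bd − ad + ab,
  ∂abc = bc − ac + ab.
As a 6×4 matrix over Z this has rank 3, with invariant factors (1,1,1).

From H_k ≅ ker(∂_k) / im(∂_{k+1}) we obtain:

  H_0: rank C_0 − rank ∂_1 = 4 − 3 = 1, and the invariant factors of ∂_1 are all 1, so H_0 ≅ Z.
  H_1: rank ker ∂_1 − rank ∂_2 = (6 − 3) − 3 = 0, and the invariant factors of ∂_2 are all 1, so H_1 ≅ 0.
  H_2: rank ker ∂_2 − rank ∂_3 = (4 − 3) − 0 = 1, and there is no ∂_3, so H_2 ≅ Z.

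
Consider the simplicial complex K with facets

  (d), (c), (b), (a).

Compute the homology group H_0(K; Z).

Order the vertices as a < b < c < d. Listing each simplex with vertices in this order, K has dimension 0 with simplices:

  0-simplices (4): a, b, c, d

giving chain groups C_0 ≅ Z^4.

Computing H_k = (kernel of ∂_k) / (image of ∂_{k+1}):

  H_0: rank C_0 − rank ∂_1 = 4 − 0 = 4, and there is no ∂_1, so H_0 = Z^4.

H_0 = Z^4.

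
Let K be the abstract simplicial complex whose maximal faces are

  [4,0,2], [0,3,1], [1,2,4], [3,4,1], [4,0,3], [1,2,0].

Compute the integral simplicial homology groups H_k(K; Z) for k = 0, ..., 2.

K has 5 vertices, 9 edges, 6 triangles.
rank ∂_0 = 0, rank ∂_1 = 4 ⇒ b_0 = 5 − 0 − 4 = 1; all invariant factors of ∂_1 are 1 so no torsion. So H_0 = Z.
rank ∂_1 = 4, rank ∂_2 = 5 ⇒ b_1 = 9 − 4 − 5 = 0; all invariant factors of ∂_2 are 1 so no torsion. So H_1 = 0.
rank ∂_2 = 5, rank ∂_3 = 0 ⇒ b_2 = 6 − 5 − 0 = 1. So H_2 = Z.

H_0 = Z,  H_1 = 0,  H_2 = Z.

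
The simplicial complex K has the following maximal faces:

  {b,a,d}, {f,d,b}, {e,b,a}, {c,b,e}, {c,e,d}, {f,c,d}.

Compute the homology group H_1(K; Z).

H_1 = Z.

K has 6 vertices, 12 edges, 6 triangles.
rank ∂_1 = 5, rank ∂_2 = 6 ⇒ b_1 = 12 − 5 − 6 = 1; all invariant factors of ∂_2 are 1 so no torsion. So H_1 = Z.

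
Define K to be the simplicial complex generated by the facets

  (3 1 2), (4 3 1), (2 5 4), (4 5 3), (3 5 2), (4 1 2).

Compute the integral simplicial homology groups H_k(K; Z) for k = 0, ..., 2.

Order the vertices as 1 < 2 < 3 < 4 < 5. Listing each simplex with vertices in this order, K has dimension 2 with simplices:

  0-simplices (5): [1], [2], [3], [4], [5]
  1-simplices (9): [1,2], [1,3], [1,4], [2,3], [2,4], [2,5], [3,4], [3,5], [4,5]
  2-simplices (6): [1,2,3], [1,2,4], [1,3,4], [2,3,5], [2,4,5], [3,4,5]

giving chain groups C_0 ≅ Z^5, C_1 ≅ Z^9, C_2 ≅ Z^6.

∂_1: C_1 → C_0 maps an edge to its endpoints' difference, ∂[p,q] = q − p.
The 5×9 boundary matrix has rank 4 and Smith normal form diag(1,1,1,1).

Boundary ∂_2: C_2 → C_1 sends each 2-simplex [p,q,r] to [q,r] − [p,r] + [p,q]. For instance
  ∂[3,4,5] = [4,5] − [3,5] + [3,4],
  ∂[2,4,5] = [4,5] − [2,5] + [2,4].
The resulting 9×6 matrix has rank 5, and its Smith normal form has invariant factors (1,1,1,1,1).

Now H_k = ker ∂_k / im ∂_{k+1}, so:

  H_0: rank C_0 − rank ∂_1 = 5 − 4 = 1, and the invariant factors of ∂_1 are all 1, so H_0 ≅ Z.
  H_1: rank ker ∂_1 − rank ∂_2 = (9 − 4) − 5 = 0, and the invariant factors of ∂_2 are all 1, so H_1 ≅ 0.
  H_2: rank ker ∂_2 − rank ∂_3 = (6 − 5) − 0 = 1, and there is no ∂_3, so H_2 ≅ Z.

H_0 ≅ Z,  H_1 = 0,  H_2 ≅ Z.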